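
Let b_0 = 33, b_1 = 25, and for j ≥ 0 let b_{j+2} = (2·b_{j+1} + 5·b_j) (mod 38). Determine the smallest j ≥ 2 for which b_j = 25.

We have b_0 = 33,  b_1 = 25,  b_2 = 25,  b_3 = 23,  b_4 = 19,  b_5 = 1,  b_6 = 21,  b_7 = 9,  b_8 = 9,  b_9 = 25,  b_{10} = 19,  b_{11} = 11,  b_{12} = 3,  b_{13} = 23,  b_{14} = 23,  b_{15} = 9,  b_{16} = 19,  b_{17} = 7,  b_{18} = 33,  b_{19} = 25.
The sequence repeats with period 18.
The value 25 first appears (with j ≥ 2) at b_2.

2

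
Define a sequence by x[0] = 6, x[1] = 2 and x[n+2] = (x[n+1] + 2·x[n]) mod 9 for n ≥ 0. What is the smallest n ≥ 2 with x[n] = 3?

Computing terms: x[0] = 6, x[1] = 2, x[2] = 5, x[3] = 0, x[4] = 1, x[5] = 1, x[6] = 3, x[7] = 5, x[8] = 2, x[9] = 3, x[10] = 7, x[11] = 4, x[12] = 0, x[13] = 8, x[14] = 8, x[15] = 6, x[16] = 4, x[17] = 7, x[18] = 6, x[19] = 2.
Since (x[18], x[19]) = (x[0], x[1]) = (6, 2) (two consecutive terms determine the rest), the sequence is periodic with period 18.
The value 3 first appears (with n ≥ 2) at x[6].

6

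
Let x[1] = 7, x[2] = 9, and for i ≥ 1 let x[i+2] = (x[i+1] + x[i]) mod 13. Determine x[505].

7

We have x[1] = 7; x[2] = 9; x[3] = 3; x[4] = 12; x[5] = 2; x[6] = 1; x[7] = 3; x[8] = 4; x[9] = 7; x[10] = 11; x[11] = 5; x[12] = 3; x[13] = 8; x[14] = 11; x[15] = 6; x[16] = 4; x[17] = 10; x[18] = 1; x[19] = 11; x[20] = 12; x[21] = 10; x[22] = 9; x[23] = 6; x[24] = 2; x[25] = 8; x[26] = 10; x[27] = 5; x[28] = 2; x[29] = 7; x[30] = 9.
Since (x[29], x[30]) = (x[1], x[2]) = (7, 9) (two consecutive terms determine the rest), the sequence is periodic with period 28.
(505 - 1) mod 28 = 0, so x[505] = x[1] = 7.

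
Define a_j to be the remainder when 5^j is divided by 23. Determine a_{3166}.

12

a_0 = 1,  a_1 = 5,  a_2 = 2,  a_3 = 10,  a_4 = 4,  a_5 = 20,  a_6 = 8,  a_7 = 17,  a_8 = 16,  a_9 = 11,  a_{10} = 9,  a_{11} = 22,  a_{12} = 18,  a_{13} = 21,  a_{14} = 13,  a_{15} = 19,  a_{16} = 3,  a_{17} = 15,  a_{18} = 6,  a_{19} = 7,  a_{20} = 12,  a_{21} = 14,  a_{22} = 1.
Since a_{22} = a_0 = 1, the sequence is periodic with period 22.
(3166 - 0) mod 22 = 20, so a_{3166} = a_{20} = 12.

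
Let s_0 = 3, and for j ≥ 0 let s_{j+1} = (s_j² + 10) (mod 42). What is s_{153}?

17

Listing terms: s_0 = 3,  s_1 = 19,  s_2 = 35,  s_3 = 17,  s_4 = 5,  s_5 = 35.
Since s_5 = s_2 = 35, the sequence is eventually periodic: after a pre-period of length 2 it cycles with period 3.
For j ≥ 2, s_j depends only on (j - 2) mod 3. (153 - 2) mod 3 = 1, so s_{153} = s_3 = 17.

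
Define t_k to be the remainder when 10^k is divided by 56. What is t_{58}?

Listing terms: t_0 = 1; t_1 = 10; t_2 = 44; t_3 = 48; t_4 = 32; t_5 = 40; t_6 = 8; t_7 = 24; t_8 = 16; t_9 = 48.
Since t_9 = t_3 = 48, the sequence is eventually periodic: after a pre-period of length 3 it cycles with period 6.
For k ≥ 3, t_k depends only on (k - 3) mod 6. (58 - 3) mod 6 = 1, so t_{58} = t_4 = 32.

32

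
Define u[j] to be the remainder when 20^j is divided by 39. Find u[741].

We have u[1] = 20,  u[2] = 10,  u[3] = 5,  u[4] = 22,  u[5] = 11,  u[6] = 25,  u[7] = 32,  u[8] = 16,  u[9] = 8,  u[10] = 4,  u[11] = 2,  u[12] = 1,  u[13] = 20.
Since u[13] = u[1] = 20, the sequence is periodic with period 12.
(741 - 1) mod 12 = 8, so u[741] = u[9] = 8.

8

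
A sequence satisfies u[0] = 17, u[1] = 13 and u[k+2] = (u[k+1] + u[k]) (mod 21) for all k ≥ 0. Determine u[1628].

4

Listing terms: u[0] = 17, u[1] = 13, u[2] = 9, u[3] = 1, u[4] = 10, u[5] = 11, u[6] = 0, u[7] = 11, u[8] = 11, u[9] = 1, u[10] = 12, u[11] = 13, u[12] = 4, u[13] = 17, u[14] = 0, u[15] = 17, u[16] = 17, u[17] = 13.
Since (u[16], u[17]) = (u[0], u[1]) = (17, 13) (two consecutive terms determine the rest), the sequence is periodic with period 16.
So u[1628] = u[0 + ((1628-0) mod 16)] = u[12] = 4.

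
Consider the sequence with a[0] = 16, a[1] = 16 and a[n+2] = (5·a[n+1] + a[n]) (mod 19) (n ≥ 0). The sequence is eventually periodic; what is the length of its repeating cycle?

a[0] = 16,  a[1] = 16,  a[2] = 1,  a[3] = 2,  a[4] = 11,  a[5] = 0,  a[6] = 11,  a[7] = 17,  a[8] = 1,  a[9] = 3,  a[10] = 16,  a[11] = 7,  a[12] = 13,  a[13] = 15,  a[14] = 12,  a[15] = 18,  a[16] = 7,  a[17] = 15,  a[18] = 6,  a[19] = 7,  a[20] = 3,  a[21] = 3,  a[22] = 18,  a[23] = 17,  a[24] = 8,  a[25] = 0,  a[26] = 8,  a[27] = 2,  a[28] = 18,  a[29] = 16,  a[30] = 3,  a[31] = 12,  a[32] = 6,  a[33] = 4,  a[34] = 7,  a[35] = 1,  a[36] = 12,  a[37] = 4,  a[38] = 13,  a[39] = 12,  a[40] = 16,  a[41] = 16.
Since (a[40], a[41]) = (a[0], a[1]) = (16, 16) (two consecutive terms determine the rest), the sequence is periodic with period 40.

40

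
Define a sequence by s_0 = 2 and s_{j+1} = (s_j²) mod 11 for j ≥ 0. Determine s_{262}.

We have s_0 = 2,  s_1 = 4,  s_2 = 5,  s_3 = 3,  s_4 = 9,  s_5 = 4.
Since s_5 = s_1 = 4, the sequence is eventually periodic: after a pre-period of length 1 it cycles with period 4.
For j ≥ 1, s_j depends only on (j - 1) mod 4. (262 - 1) mod 4 = 1, so s_{262} = s_2 = 5.

5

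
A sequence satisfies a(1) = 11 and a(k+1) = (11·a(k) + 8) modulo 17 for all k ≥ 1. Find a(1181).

3

a(1) = 11; a(2) = 10; a(3) = 16; a(4) = 14; a(5) = 9; a(6) = 5; a(7) = 12; a(8) = 4; a(9) = 1; a(10) = 2; a(11) = 13; a(12) = 15; a(13) = 3; a(14) = 7; a(15) = 0; a(16) = 8; a(17) = 11.
The sequence repeats with period 16.
So a(1181) = a(1 + ((1181-1) mod 16)) = a(13) = 3.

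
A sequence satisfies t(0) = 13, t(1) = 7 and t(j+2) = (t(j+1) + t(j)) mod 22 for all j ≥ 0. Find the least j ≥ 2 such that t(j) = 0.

26

t(0) = 13,  t(1) = 7,  t(2) = 20,  t(3) = 5,  t(4) = 3,  t(5) = 8,  t(6) = 11,  t(7) = 19,  t(8) = 8,  t(9) = 5,  t(10) = 13,  t(11) = 18,  t(12) = 9,  t(13) = 5,  t(14) = 14,  t(15) = 19,  t(16) = 11,  t(17) = 8,  t(18) = 19,  t(19) = 5,  t(20) = 2,  t(21) = 7,  t(22) = 9,  t(23) = 16,  t(24) = 3,  t(25) = 19,  t(26) = 0,  t(27) = 19,  t(28) = 19,  t(29) = 16,  t(30) = 13,  t(31) = 7.
The sequence repeats with period 30.
The value 0 first appears (with j ≥ 2) at t(26).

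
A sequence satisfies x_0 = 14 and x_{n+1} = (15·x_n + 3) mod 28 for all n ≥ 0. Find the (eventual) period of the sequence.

14

Listing terms: x_0 = 14,  x_1 = 17,  x_2 = 6,  x_3 = 9,  x_4 = 26,  x_5 = 1,  x_6 = 18,  x_7 = 21,  x_8 = 10,  x_9 = 13,  x_{10} = 2,  x_{11} = 5,  x_{12} = 22,  x_{13} = 25,  x_{14} = 14.
Since x_{14} = x_0 = 14, the sequence is periodic with period 14.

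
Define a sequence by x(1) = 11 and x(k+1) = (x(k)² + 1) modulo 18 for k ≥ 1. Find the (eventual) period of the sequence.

Listing terms: x(1) = 11; x(2) = 14; x(3) = 17; x(4) = 2; x(5) = 5; x(6) = 8; x(7) = 11.
The sequence repeats with period 6.

6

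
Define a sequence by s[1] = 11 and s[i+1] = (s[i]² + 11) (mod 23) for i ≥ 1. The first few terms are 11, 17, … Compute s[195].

1

Computing terms: s[1] = 11, s[2] = 17, s[3] = 1, s[4] = 12, s[5] = 17.
Since s[5] = s[2] = 17, the sequence is eventually periodic: after a pre-period of length 1 it cycles with period 3.
For i ≥ 2, s[i] depends only on (i - 2) mod 3. (195 - 2) mod 3 = 1, so s[195] = s[3] = 1.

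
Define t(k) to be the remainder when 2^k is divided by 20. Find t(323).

8

Listing terms: t(1) = 2; t(2) = 4; t(3) = 8; t(4) = 16; t(5) = 12; t(6) = 4.
Since t(6) = t(2) = 4, the sequence is eventually periodic: after a pre-period of length 1 it cycles with period 4.
For k ≥ 2, t(k) depends only on (k - 2) mod 4. (323 - 2) mod 4 = 1, so t(323) = t(3) = 8.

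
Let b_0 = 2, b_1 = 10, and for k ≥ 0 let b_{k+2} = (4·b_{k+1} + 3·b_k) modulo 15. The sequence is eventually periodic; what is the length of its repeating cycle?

Listing terms: b_0 = 2, b_1 = 10, b_2 = 1, b_3 = 4, b_4 = 4, b_5 = 13, b_6 = 4, b_7 = 10, b_8 = 7, b_9 = 13, b_{10} = 13, b_{11} = 1, b_{12} = 13, b_{13} = 10, b_{14} = 4, b_{15} = 1, b_{16} = 1, b_{17} = 7, b_{18} = 1, b_{19} = 10, b_{20} = 13, b_{21} = 7, b_{22} = 7, b_{23} = 4, b_{24} = 7, b_{25} = 10, b_{26} = 1.
Since (b_{25}, b_{26}) = (b_1, b_2) = (10, 1) (two consecutive terms determine the rest), the sequence is eventually periodic: after a pre-period of length 1 it cycles with period 24.

24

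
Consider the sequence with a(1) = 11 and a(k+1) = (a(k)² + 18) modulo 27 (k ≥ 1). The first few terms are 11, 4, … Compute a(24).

a(1) = 11, a(2) = 4, a(3) = 7, a(4) = 13, a(5) = 25, a(6) = 22, a(7) = 16, a(8) = 4.
Since a(8) = a(2) = 4, the sequence is eventually periodic: after a pre-period of length 1 it cycles with period 6.
For k ≥ 2, a(k) depends only on (k - 2) mod 6. (24 - 2) mod 6 = 4, so a(24) = a(6) = 22.

22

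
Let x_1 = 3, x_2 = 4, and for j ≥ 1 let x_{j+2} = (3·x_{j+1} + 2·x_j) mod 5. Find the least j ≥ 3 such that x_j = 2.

x_1 = 3,  x_2 = 4,  x_3 = 3,  x_4 = 2,  x_5 = 2,  x_6 = 0,  x_7 = 4,  x_8 = 2,  x_9 = 4,  x_{10} = 1,  x_{11} = 1,  x_{12} = 0,  x_{13} = 2,  x_{14} = 1,  x_{15} = 2,  x_{16} = 3,  x_{17} = 3,  x_{18} = 0,  x_{19} = 1,  x_{20} = 3,  x_{21} = 1,  x_{22} = 4,  x_{23} = 4,  x_{24} = 0,  x_{25} = 3,  x_{26} = 4.
Since (x_{25}, x_{26}) = (x_1, x_2) = (3, 4) (two consecutive terms determine the rest), the sequence is periodic with period 24.
The value 2 first appears (with j ≥ 3) at x_4.

4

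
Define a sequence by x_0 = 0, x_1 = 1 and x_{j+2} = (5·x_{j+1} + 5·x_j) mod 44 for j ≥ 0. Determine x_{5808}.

Listing terms: x_0 = 0,  x_1 = 1,  x_2 = 5,  x_3 = 30,  x_4 = 43,  x_5 = 13,  x_6 = 16,  x_7 = 13,  x_8 = 13,  x_9 = 42,  x_{10} = 11,  x_{11} = 1,  x_{12} = 16,  x_{13} = 41,  x_{14} = 21,  x_{15} = 2,  x_{16} = 27,  x_{17} = 13,  x_{18} = 24,  x_{19} = 9,  x_{20} = 33,  x_{21} = 34,  x_{22} = 27,  x_{23} = 41,  x_{24} = 32,  x_{25} = 13,  x_{26} = 5,  x_{27} = 2,  x_{28} = 35,  x_{29} = 9,  x_{30} = 0,  x_{31} = 1.
The sequence repeats with period 30.
(5808 - 0) mod 30 = 18, so x_{5808} = x_{18} = 24.

24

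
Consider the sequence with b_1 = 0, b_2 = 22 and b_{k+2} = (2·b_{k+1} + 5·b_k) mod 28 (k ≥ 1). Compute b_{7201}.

We have b_1 = 0; b_2 = 22; b_3 = 16; b_4 = 2; b_5 = 0; b_6 = 10; b_7 = 20; b_8 = 6; b_9 = 0; b_{10} = 2; b_{11} = 4; b_{12} = 18; b_{13} = 0; b_{14} = 6; b_{15} = 12; b_{16} = 26; b_{17} = 0; b_{18} = 18; b_{19} = 8; b_{20} = 22; b_{21} = 0; b_{22} = 26; b_{23} = 24; b_{24} = 10; b_{25} = 0; b_{26} = 22.
Since (b_{25}, b_{26}) = (b_1, b_2) = (0, 22) (two consecutive terms determine the rest), the sequence is periodic with period 24.
So b_{7201} = b_{1 + ((7201-1) mod 24)} = b_1 = 0.

0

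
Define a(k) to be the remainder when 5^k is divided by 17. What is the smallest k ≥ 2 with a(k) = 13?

4

We have a(1) = 5; a(2) = 8; a(3) = 6; a(4) = 13; a(5) = 14; a(6) = 2; a(7) = 10; a(8) = 16; a(9) = 12; a(10) = 9; a(11) = 11; a(12) = 4; a(13) = 3; a(14) = 15; a(15) = 7; a(16) = 1; a(17) = 5.
The sequence repeats with period 16.
The value 13 first appears (with k ≥ 2) at a(4).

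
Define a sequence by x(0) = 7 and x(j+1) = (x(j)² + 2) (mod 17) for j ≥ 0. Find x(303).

11

Listing terms: x(0) = 7; x(1) = 0; x(2) = 2; x(3) = 6; x(4) = 4; x(5) = 1; x(6) = 3; x(7) = 11; x(8) = 4.
Since x(8) = x(4) = 4, the sequence is eventually periodic: after a pre-period of length 4 it cycles with period 4.
For j ≥ 4, x(j) depends only on (j - 4) mod 4. (303 - 4) mod 4 = 3, so x(303) = x(7) = 11.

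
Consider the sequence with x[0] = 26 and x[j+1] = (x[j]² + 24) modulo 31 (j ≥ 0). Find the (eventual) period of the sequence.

4

We have x[0] = 26,  x[1] = 18,  x[2] = 7,  x[3] = 11,  x[4] = 21,  x[5] = 0,  x[6] = 24,  x[7] = 11.
Since x[7] = x[3] = 11, the sequence is eventually periodic: after a pre-period of length 3 it cycles with period 4.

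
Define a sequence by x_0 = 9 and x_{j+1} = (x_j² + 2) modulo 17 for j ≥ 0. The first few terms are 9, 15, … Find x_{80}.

x_0 = 9,  x_1 = 15,  x_2 = 6,  x_3 = 4,  x_4 = 1,  x_5 = 3,  x_6 = 11,  x_7 = 4.
Since x_7 = x_3 = 4, the sequence is eventually periodic: after a pre-period of length 3 it cycles with period 4.
For j ≥ 3, x_j depends only on (j - 3) mod 4. (80 - 3) mod 4 = 1, so x_{80} = x_4 = 1.

1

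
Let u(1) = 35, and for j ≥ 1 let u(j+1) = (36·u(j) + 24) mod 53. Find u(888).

Computing terms: u(1) = 35; u(2) = 12; u(3) = 32; u(4) = 10; u(5) = 13; u(6) = 15; u(7) = 34; u(8) = 29; u(9) = 8; u(10) = 47; u(11) = 20; u(12) = 2; u(13) = 43; u(14) = 35.
The sequence repeats with period 13.
So u(888) = u(1 + ((888-1) mod 13)) = u(4) = 10.

10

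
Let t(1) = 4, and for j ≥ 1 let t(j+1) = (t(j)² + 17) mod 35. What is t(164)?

Listing terms: t(1) = 4,  t(2) = 33,  t(3) = 21,  t(4) = 3,  t(5) = 26,  t(6) = 28,  t(7) = 31,  t(8) = 33.
Since t(8) = t(2) = 33, the sequence is eventually periodic: after a pre-period of length 1 it cycles with period 6.
For j ≥ 2, t(j) depends only on (j - 2) mod 6. (164 - 2) mod 6 = 0, so t(164) = t(2) = 33.

33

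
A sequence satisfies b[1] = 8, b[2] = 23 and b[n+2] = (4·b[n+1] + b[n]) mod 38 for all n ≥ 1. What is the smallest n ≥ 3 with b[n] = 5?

4

Listing terms: b[1] = 8,  b[2] = 23,  b[3] = 24,  b[4] = 5,  b[5] = 6,  b[6] = 29,  b[7] = 8,  b[8] = 23.
Since (b[7], b[8]) = (b[1], b[2]) = (8, 23) (two consecutive terms determine the rest), the sequence is periodic with period 6.
The value 5 first appears (with n ≥ 3) at b[4].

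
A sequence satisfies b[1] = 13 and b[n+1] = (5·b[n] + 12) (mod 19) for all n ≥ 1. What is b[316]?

b[1] = 13, b[2] = 1, b[3] = 17, b[4] = 2, b[5] = 3, b[6] = 8, b[7] = 14, b[8] = 6, b[9] = 4, b[10] = 13.
The sequence repeats with period 9.
(316 - 1) mod 9 = 0, so b[316] = b[1] = 13.

13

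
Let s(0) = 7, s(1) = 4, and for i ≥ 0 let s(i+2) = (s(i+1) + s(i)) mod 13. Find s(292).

3

Listing terms: s(0) = 7; s(1) = 4; s(2) = 11; s(3) = 2; s(4) = 0; s(5) = 2; s(6) = 2; s(7) = 4; s(8) = 6; s(9) = 10; s(10) = 3; s(11) = 0; s(12) = 3; s(13) = 3; s(14) = 6; s(15) = 9; s(16) = 2; s(17) = 11; s(18) = 0; s(19) = 11; s(20) = 11; s(21) = 9; s(22) = 7; s(23) = 3; s(24) = 10; s(25) = 0; s(26) = 10; s(27) = 10; s(28) = 7; s(29) = 4.
The sequence repeats with period 28.
So s(292) = s(0 + ((292-0) mod 28)) = s(12) = 3.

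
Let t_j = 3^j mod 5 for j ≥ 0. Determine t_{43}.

Computing terms: t_0 = 1; t_1 = 3; t_2 = 4; t_3 = 2; t_4 = 1.
The sequence repeats with period 4.
So t_{43} = t_{0 + ((43-0) mod 4)} = t_3 = 2.

2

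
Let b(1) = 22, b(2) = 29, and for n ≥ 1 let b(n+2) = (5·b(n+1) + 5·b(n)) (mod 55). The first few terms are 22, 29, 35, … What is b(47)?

35

We have b(1) = 22; b(2) = 29; b(3) = 35; b(4) = 45; b(5) = 15; b(6) = 25; b(7) = 35; b(8) = 25; b(9) = 25; b(10) = 30; b(11) = 0; b(12) = 40; b(13) = 35; b(14) = 45.
Since (b(13), b(14)) = (b(3), b(4)) = (35, 45) (two consecutive terms determine the rest), the sequence is eventually periodic: after a pre-period of length 2 it cycles with period 10.
For n ≥ 3, b(n) depends only on (n - 3) mod 10. (47 - 3) mod 10 = 4, so b(47) = b(7) = 35.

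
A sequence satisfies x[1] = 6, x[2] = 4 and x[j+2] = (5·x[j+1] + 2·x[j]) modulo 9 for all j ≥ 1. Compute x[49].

6

Computing terms: x[1] = 6, x[2] = 4, x[3] = 5, x[4] = 6, x[5] = 4.
Since (x[4], x[5]) = (x[1], x[2]) = (6, 4) (two consecutive terms determine the rest), the sequence is periodic with period 3.
(49 - 1) mod 3 = 0, so x[49] = x[1] = 6.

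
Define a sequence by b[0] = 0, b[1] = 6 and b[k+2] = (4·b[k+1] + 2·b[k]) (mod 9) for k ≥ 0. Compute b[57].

0

We have b[0] = 0; b[1] = 6; b[2] = 6; b[3] = 0; b[4] = 3; b[5] = 3; b[6] = 0; b[7] = 6.
Since (b[6], b[7]) = (b[0], b[1]) = (0, 6) (two consecutive terms determine the rest), the sequence is periodic with period 6.
So b[57] = b[0 + ((57-0) mod 6)] = b[3] = 0.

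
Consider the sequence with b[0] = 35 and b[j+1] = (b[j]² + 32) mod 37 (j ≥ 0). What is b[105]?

Listing terms: b[0] = 35, b[1] = 36, b[2] = 33, b[3] = 11, b[4] = 5, b[5] = 20, b[6] = 25, b[7] = 28, b[8] = 2, b[9] = 36.
Since b[9] = b[1] = 36, the sequence is eventually periodic: after a pre-period of length 1 it cycles with period 8.
For j ≥ 1, b[j] depends only on (j - 1) mod 8. (105 - 1) mod 8 = 0, so b[105] = b[1] = 36.

36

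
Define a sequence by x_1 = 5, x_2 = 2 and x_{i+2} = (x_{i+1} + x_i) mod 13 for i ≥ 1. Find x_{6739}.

10

Listing terms: x_1 = 5, x_2 = 2, x_3 = 7, x_4 = 9, x_5 = 3, x_6 = 12, x_7 = 2, x_8 = 1, x_9 = 3, x_{10} = 4, x_{11} = 7, x_{12} = 11, x_{13} = 5, x_{14} = 3, x_{15} = 8, x_{16} = 11, x_{17} = 6, x_{18} = 4, x_{19} = 10, x_{20} = 1, x_{21} = 11, x_{22} = 12, x_{23} = 10, x_{24} = 9, x_{25} = 6, x_{26} = 2, x_{27} = 8, x_{28} = 10, x_{29} = 5, x_{30} = 2.
The sequence repeats with period 28.
(6739 - 1) mod 28 = 18, so x_{6739} = x_{19} = 10.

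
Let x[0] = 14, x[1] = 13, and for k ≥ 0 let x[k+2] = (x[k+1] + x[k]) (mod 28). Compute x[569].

We have x[0] = 14; x[1] = 13; x[2] = 27; x[3] = 12; x[4] = 11; x[5] = 23; x[6] = 6; x[7] = 1; x[8] = 7; x[9] = 8; x[10] = 15; x[11] = 23; x[12] = 10; x[13] = 5; x[14] = 15; x[15] = 20; x[16] = 7; x[17] = 27; x[18] = 6; x[19] = 5; x[20] = 11; x[21] = 16; x[22] = 27; x[23] = 15; x[24] = 14; x[25] = 1; x[26] = 15; x[27] = 16; x[28] = 3; x[29] = 19; x[30] = 22; x[31] = 13; x[32] = 7; x[33] = 20; x[34] = 27; x[35] = 19; x[36] = 18; x[37] = 9; x[38] = 27; x[39] = 8; x[40] = 7; x[41] = 15; x[42] = 22; x[43] = 9; x[44] = 3; x[45] = 12; x[46] = 15; x[47] = 27; x[48] = 14; x[49] = 13.
Since (x[48], x[49]) = (x[0], x[1]) = (14, 13) (two consecutive terms determine the rest), the sequence is periodic with period 48.
So x[569] = x[0 + ((569-0) mod 48)] = x[41] = 15.

15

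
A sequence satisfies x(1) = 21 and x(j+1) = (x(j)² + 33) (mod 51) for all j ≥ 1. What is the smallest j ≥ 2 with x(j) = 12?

5

Listing terms: x(1) = 21, x(2) = 15, x(3) = 3, x(4) = 42, x(5) = 12, x(6) = 24, x(7) = 48, x(8) = 42.
Since x(8) = x(4) = 42, the sequence is eventually periodic: after a pre-period of length 3 it cycles with period 4.
The value 12 first appears (with j ≥ 2) at x(5).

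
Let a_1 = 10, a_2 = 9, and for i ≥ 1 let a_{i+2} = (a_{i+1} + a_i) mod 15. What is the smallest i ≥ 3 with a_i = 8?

15

Listing terms: a_1 = 10,  a_2 = 9,  a_3 = 4,  a_4 = 13,  a_5 = 2,  a_6 = 0,  a_7 = 2,  a_8 = 2,  a_9 = 4,  a_{10} = 6,  a_{11} = 10,  a_{12} = 1,  a_{13} = 11,  a_{14} = 12,  a_{15} = 8,  a_{16} = 5,  a_{17} = 13,  a_{18} = 3,  a_{19} = 1,  a_{20} = 4,  a_{21} = 5,  a_{22} = 9,  a_{23} = 14,  a_{24} = 8,  a_{25} = 7,  a_{26} = 0,  a_{27} = 7,  a_{28} = 7,  a_{29} = 14,  a_{30} = 6,  a_{31} = 5,  a_{32} = 11,  a_{33} = 1,  a_{34} = 12,  a_{35} = 13,  a_{36} = 10,  a_{37} = 8,  a_{38} = 3,  a_{39} = 11,  a_{40} = 14,  a_{41} = 10,  a_{42} = 9.
Since (a_{41}, a_{42}) = (a_1, a_2) = (10, 9) (two consecutive terms determine the rest), the sequence is periodic with period 40.
The value 8 first appears (with i ≥ 3) at a_{15}.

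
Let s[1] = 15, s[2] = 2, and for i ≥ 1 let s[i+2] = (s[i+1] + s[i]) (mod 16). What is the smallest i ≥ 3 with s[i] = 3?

4

Computing terms: s[1] = 15,  s[2] = 2,  s[3] = 1,  s[4] = 3,  s[5] = 4,  s[6] = 7,  s[7] = 11,  s[8] = 2,  s[9] = 13,  s[10] = 15,  s[11] = 12,  s[12] = 11,  s[13] = 7,  s[14] = 2,  s[15] = 9,  s[16] = 11,  s[17] = 4,  s[18] = 15,  s[19] = 3,  s[20] = 2,  s[21] = 5,  s[22] = 7,  s[23] = 12,  s[24] = 3,  s[25] = 15,  s[26] = 2.
Since (s[25], s[26]) = (s[1], s[2]) = (15, 2) (two consecutive terms determine the rest), the sequence is periodic with period 24.
The value 3 first appears (with i ≥ 3) at s[4].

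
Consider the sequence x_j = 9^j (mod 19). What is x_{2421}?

We have x_0 = 1,  x_1 = 9,  x_2 = 5,  x_3 = 7,  x_4 = 6,  x_5 = 16,  x_6 = 11,  x_7 = 4,  x_8 = 17,  x_9 = 1.
The sequence repeats with period 9.
(2421 - 0) mod 9 = 0, so x_{2421} = x_0 = 1.

1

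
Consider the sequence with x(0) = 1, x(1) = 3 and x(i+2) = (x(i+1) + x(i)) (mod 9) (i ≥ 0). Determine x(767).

2

We have x(0) = 1, x(1) = 3, x(2) = 4, x(3) = 7, x(4) = 2, x(5) = 0, x(6) = 2, x(7) = 2, x(8) = 4, x(9) = 6, x(10) = 1, x(11) = 7, x(12) = 8, x(13) = 6, x(14) = 5, x(15) = 2, x(16) = 7, x(17) = 0, x(18) = 7, x(19) = 7, x(20) = 5, x(21) = 3, x(22) = 8, x(23) = 2, x(24) = 1, x(25) = 3.
Since (x(24), x(25)) = (x(0), x(1)) = (1, 3) (two consecutive terms determine the rest), the sequence is periodic with period 24.
So x(767) = x(0 + ((767-0) mod 24)) = x(23) = 2.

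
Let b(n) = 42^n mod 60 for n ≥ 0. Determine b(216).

36

Computing terms: b(0) = 1; b(1) = 42; b(2) = 24; b(3) = 48; b(4) = 36; b(5) = 12; b(6) = 24.
Since b(6) = b(2) = 24, the sequence is eventually periodic: after a pre-period of length 2 it cycles with period 4.
For n ≥ 2, b(n) depends only on (n - 2) mod 4. (216 - 2) mod 4 = 2, so b(216) = b(4) = 36.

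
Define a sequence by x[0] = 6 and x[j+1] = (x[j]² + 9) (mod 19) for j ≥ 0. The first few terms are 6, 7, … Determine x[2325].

10

Listing terms: x[0] = 6; x[1] = 7; x[2] = 1; x[3] = 10; x[4] = 14; x[5] = 15; x[6] = 6.
Since x[6] = x[0] = 6, the sequence is periodic with period 6.
(2325 - 0) mod 6 = 3, so x[2325] = x[3] = 10.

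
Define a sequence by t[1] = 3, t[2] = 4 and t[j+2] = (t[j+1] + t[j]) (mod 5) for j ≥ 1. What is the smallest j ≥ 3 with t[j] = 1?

We have t[1] = 3, t[2] = 4, t[3] = 2, t[4] = 1, t[5] = 3, t[6] = 4.
The sequence repeats with period 4.
The value 1 first appears (with j ≥ 3) at t[4].

4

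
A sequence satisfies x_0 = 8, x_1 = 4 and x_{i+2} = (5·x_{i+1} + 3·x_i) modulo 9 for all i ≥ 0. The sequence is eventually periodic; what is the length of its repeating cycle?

6

Listing terms: x_0 = 8,  x_1 = 4,  x_2 = 8,  x_3 = 7,  x_4 = 5,  x_5 = 1,  x_6 = 2,  x_7 = 4,  x_8 = 8.
Since (x_7, x_8) = (x_1, x_2) = (4, 8) (two consecutive terms determine the rest), the sequence is eventually periodic: after a pre-period of length 1 it cycles with period 6.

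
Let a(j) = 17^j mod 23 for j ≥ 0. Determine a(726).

1

Computing terms: a(0) = 1; a(1) = 17; a(2) = 13; a(3) = 14; a(4) = 8; a(5) = 21; a(6) = 12; a(7) = 20; a(8) = 18; a(9) = 7; a(10) = 4; a(11) = 22; a(12) = 6; a(13) = 10; a(14) = 9; a(15) = 15; a(16) = 2; a(17) = 11; a(18) = 3; a(19) = 5; a(20) = 16; a(21) = 19; a(22) = 1.
The sequence repeats with period 22.
(726 - 0) mod 22 = 0, so a(726) = a(0) = 1.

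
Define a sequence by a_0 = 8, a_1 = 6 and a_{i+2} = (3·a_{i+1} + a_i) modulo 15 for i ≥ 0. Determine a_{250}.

a_0 = 8,  a_1 = 6,  a_2 = 11,  a_3 = 9,  a_4 = 8,  a_5 = 3,  a_6 = 2,  a_7 = 9,  a_8 = 14,  a_9 = 6,  a_{10} = 2,  a_{11} = 12,  a_{12} = 8,  a_{13} = 6.
Since (a_{12}, a_{13}) = (a_0, a_1) = (8, 6) (two consecutive terms determine the rest), the sequence is periodic with period 12.
(250 - 0) mod 12 = 10, so a_{250} = a_{10} = 2.

2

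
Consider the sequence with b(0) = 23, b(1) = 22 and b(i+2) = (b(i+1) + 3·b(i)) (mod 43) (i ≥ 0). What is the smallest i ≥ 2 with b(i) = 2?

26

We have b(0) = 23; b(1) = 22; b(2) = 5; b(3) = 28; b(4) = 0; b(5) = 41; b(6) = 41; b(7) = 35; b(8) = 29; b(9) = 5; b(10) = 6; b(11) = 21; b(12) = 39; b(13) = 16; b(14) = 4; b(15) = 9; b(16) = 21; b(17) = 5; b(18) = 25; b(19) = 40; b(20) = 29; b(21) = 20; b(22) = 21; b(23) = 38; b(24) = 15; b(25) = 0; b(26) = 2; b(27) = 2; b(28) = 8; b(29) = 14; b(30) = 38; b(31) = 37; b(32) = 22; b(33) = 4; b(34) = 27; b(35) = 39; b(36) = 34; b(37) = 22; b(38) = 38; b(39) = 18; b(40) = 3; b(41) = 14; b(42) = 23; b(43) = 22.
Since (b(42), b(43)) = (b(0), b(1)) = (23, 22) (two consecutive terms determine the rest), the sequence is periodic with period 42.
The value 2 first appears (with i ≥ 2) at b(26).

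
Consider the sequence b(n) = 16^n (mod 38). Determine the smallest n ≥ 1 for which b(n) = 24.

4

b(0) = 1,  b(1) = 16,  b(2) = 28,  b(3) = 30,  b(4) = 24,  b(5) = 4,  b(6) = 26,  b(7) = 36,  b(8) = 6,  b(9) = 20,  b(10) = 16.
Since b(10) = b(1) = 16, the sequence is eventually periodic: after a pre-period of length 1 it cycles with period 9.
The value 24 first appears (with n ≥ 1) at b(4).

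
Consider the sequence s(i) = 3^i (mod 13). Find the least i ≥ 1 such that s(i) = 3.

1

Computing terms: s(0) = 1,  s(1) = 3,  s(2) = 9,  s(3) = 1.
The sequence repeats with period 3.
The value 3 first appears (with i ≥ 1) at s(1).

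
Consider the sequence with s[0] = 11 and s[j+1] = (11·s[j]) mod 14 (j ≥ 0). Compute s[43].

9

Listing terms: s[0] = 11, s[1] = 9, s[2] = 1, s[3] = 11.
Since s[3] = s[0] = 11, the sequence is periodic with period 3.
So s[43] = s[0 + ((43-0) mod 3)] = s[1] = 9.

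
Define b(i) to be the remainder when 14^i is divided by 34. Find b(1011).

b(0) = 1; b(1) = 14; b(2) = 26; b(3) = 24; b(4) = 30; b(5) = 12; b(6) = 32; b(7) = 6; b(8) = 16; b(9) = 20; b(10) = 8; b(11) = 10; b(12) = 4; b(13) = 22; b(14) = 2; b(15) = 28; b(16) = 18; b(17) = 14.
Since b(17) = b(1) = 14, the sequence is eventually periodic: after a pre-period of length 1 it cycles with period 16.
For i ≥ 1, b(i) depends only on (i - 1) mod 16. (1011 - 1) mod 16 = 2, so b(1011) = b(3) = 24.

24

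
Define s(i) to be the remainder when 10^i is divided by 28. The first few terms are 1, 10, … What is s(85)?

24

Listing terms: s(0) = 1,  s(1) = 10,  s(2) = 16,  s(3) = 20,  s(4) = 4,  s(5) = 12,  s(6) = 8,  s(7) = 24,  s(8) = 16.
Since s(8) = s(2) = 16, the sequence is eventually periodic: after a pre-period of length 2 it cycles with period 6.
For i ≥ 2, s(i) depends only on (i - 2) mod 6. (85 - 2) mod 6 = 5, so s(85) = s(7) = 24.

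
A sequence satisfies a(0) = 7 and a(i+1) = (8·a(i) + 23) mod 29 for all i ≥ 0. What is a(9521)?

We have a(0) = 7; a(1) = 21; a(2) = 17; a(3) = 14; a(4) = 19; a(5) = 1; a(6) = 2; a(7) = 10; a(8) = 16; a(9) = 6; a(10) = 13; a(11) = 11; a(12) = 24; a(13) = 12; a(14) = 3; a(15) = 18; a(16) = 22; a(17) = 25; a(18) = 20; a(19) = 9; a(20) = 8; a(21) = 0; a(22) = 23; a(23) = 4; a(24) = 26; a(25) = 28; a(26) = 15; a(27) = 27; a(28) = 7.
The sequence repeats with period 28.
So a(9521) = a(0 + ((9521-0) mod 28)) = a(1) = 21.

21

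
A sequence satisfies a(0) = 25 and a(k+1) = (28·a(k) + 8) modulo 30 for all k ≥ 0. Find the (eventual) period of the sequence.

12

We have a(0) = 25; a(1) = 18; a(2) = 2; a(3) = 4; a(4) = 0; a(5) = 8; a(6) = 22; a(7) = 24; a(8) = 20; a(9) = 28; a(10) = 12; a(11) = 14; a(12) = 10; a(13) = 18.
Since a(13) = a(1) = 18, the sequence is eventually periodic: after a pre-period of length 1 it cycles with period 12.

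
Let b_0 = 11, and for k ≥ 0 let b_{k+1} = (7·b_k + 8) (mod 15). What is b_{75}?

Listing terms: b_0 = 11, b_1 = 10, b_2 = 3, b_3 = 14, b_4 = 1, b_5 = 0, b_6 = 8, b_7 = 4, b_8 = 6, b_9 = 5, b_{10} = 13, b_{11} = 9, b_{12} = 11.
Since b_{12} = b_0 = 11, the sequence is periodic with period 12.
So b_{75} = b_{0 + ((75-0) mod 12)} = b_3 = 14.

14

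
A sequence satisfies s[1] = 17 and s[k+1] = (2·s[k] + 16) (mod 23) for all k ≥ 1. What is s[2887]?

Computing terms: s[1] = 17; s[2] = 4; s[3] = 1; s[4] = 18; s[5] = 6; s[6] = 5; s[7] = 3; s[8] = 22; s[9] = 14; s[10] = 21; s[11] = 12; s[12] = 17.
The sequence repeats with period 11.
So s[2887] = s[1 + ((2887-1) mod 11)] = s[5] = 6.

6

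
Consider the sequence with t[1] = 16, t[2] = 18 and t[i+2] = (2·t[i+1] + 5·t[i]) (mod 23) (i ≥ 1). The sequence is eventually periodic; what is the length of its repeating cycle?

11

t[1] = 16, t[2] = 18, t[3] = 1, t[4] = 0, t[5] = 5, t[6] = 10, t[7] = 22, t[8] = 2, t[9] = 22, t[10] = 8, t[11] = 11, t[12] = 16, t[13] = 18.
The sequence repeats with period 11.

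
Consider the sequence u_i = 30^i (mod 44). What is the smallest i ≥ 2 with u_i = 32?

Listing terms: u_1 = 30, u_2 = 20, u_3 = 28, u_4 = 4, u_5 = 32, u_6 = 36, u_7 = 24, u_8 = 16, u_9 = 40, u_{10} = 12, u_{11} = 8, u_{12} = 20.
Since u_{12} = u_2 = 20, the sequence is eventually periodic: after a pre-period of length 1 it cycles with period 10.
The value 32 first appears (with i ≥ 2) at u_5.

5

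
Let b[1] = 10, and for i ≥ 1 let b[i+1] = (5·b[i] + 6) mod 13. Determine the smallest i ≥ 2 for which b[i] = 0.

3

Computing terms: b[1] = 10,  b[2] = 4,  b[3] = 0,  b[4] = 6,  b[5] = 10.
The sequence repeats with period 4.
The value 0 first appears (with i ≥ 2) at b[3].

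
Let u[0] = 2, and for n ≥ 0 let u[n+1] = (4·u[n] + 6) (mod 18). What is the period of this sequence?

3

Computing terms: u[0] = 2; u[1] = 14; u[2] = 8; u[3] = 2.
The sequence repeats with period 3.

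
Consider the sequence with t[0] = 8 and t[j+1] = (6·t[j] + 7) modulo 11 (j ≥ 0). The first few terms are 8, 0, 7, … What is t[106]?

6

t[0] = 8; t[1] = 0; t[2] = 7; t[3] = 5; t[4] = 4; t[5] = 9; t[6] = 6; t[7] = 10; t[8] = 1; t[9] = 2; t[10] = 8.
The sequence repeats with period 10.
So t[106] = t[0 + ((106-0) mod 10)] = t[6] = 6.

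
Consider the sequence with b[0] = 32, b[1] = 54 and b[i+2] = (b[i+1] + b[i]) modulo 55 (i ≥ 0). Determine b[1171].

Listing terms: b[0] = 32, b[1] = 54, b[2] = 31, b[3] = 30, b[4] = 6, b[5] = 36, b[6] = 42, b[7] = 23, b[8] = 10, b[9] = 33, b[10] = 43, b[11] = 21, b[12] = 9, b[13] = 30, b[14] = 39, b[15] = 14, b[16] = 53, b[17] = 12, b[18] = 10, b[19] = 22, b[20] = 32, b[21] = 54.
Since (b[20], b[21]) = (b[0], b[1]) = (32, 54) (two consecutive terms determine the rest), the sequence is periodic with period 20.
(1171 - 0) mod 20 = 11, so b[1171] = b[11] = 21.

21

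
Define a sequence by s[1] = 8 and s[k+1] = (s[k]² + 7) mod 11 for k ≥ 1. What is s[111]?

We have s[1] = 8; s[2] = 5; s[3] = 10; s[4] = 8.
Since s[4] = s[1] = 8, the sequence is periodic with period 3.
So s[111] = s[1 + ((111-1) mod 3)] = s[3] = 10.

10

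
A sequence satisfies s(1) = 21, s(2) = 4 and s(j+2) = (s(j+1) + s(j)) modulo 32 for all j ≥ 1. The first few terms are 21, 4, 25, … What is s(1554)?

11

We have s(1) = 21, s(2) = 4, s(3) = 25, s(4) = 29, s(5) = 22, s(6) = 19, s(7) = 9, s(8) = 28, s(9) = 5, s(10) = 1, s(11) = 6, s(12) = 7, s(13) = 13, s(14) = 20, s(15) = 1, s(16) = 21, s(17) = 22, s(18) = 11, s(19) = 1, s(20) = 12, s(21) = 13, s(22) = 25, s(23) = 6, s(24) = 31, s(25) = 5, s(26) = 4, s(27) = 9, s(28) = 13, s(29) = 22, s(30) = 3, s(31) = 25, s(32) = 28, s(33) = 21, s(34) = 17, s(35) = 6, s(36) = 23, s(37) = 29, s(38) = 20, s(39) = 17, s(40) = 5, s(41) = 22, s(42) = 27, s(43) = 17, s(44) = 12, s(45) = 29, s(46) = 9, s(47) = 6, s(48) = 15, s(49) = 21, s(50) = 4.
The sequence repeats with period 48.
(1554 - 1) mod 48 = 17, so s(1554) = s(18) = 11.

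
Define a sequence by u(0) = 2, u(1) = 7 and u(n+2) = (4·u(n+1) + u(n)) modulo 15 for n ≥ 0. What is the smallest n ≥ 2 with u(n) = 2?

21

Listing terms: u(0) = 2,  u(1) = 7,  u(2) = 0,  u(3) = 7,  u(4) = 13,  u(5) = 14,  u(6) = 9,  u(7) = 5,  u(8) = 14,  u(9) = 1,  u(10) = 3,  u(11) = 13,  u(12) = 10,  u(13) = 8,  u(14) = 12,  u(15) = 11,  u(16) = 11,  u(17) = 10,  u(18) = 6,  u(19) = 4,  u(20) = 7,  u(21) = 2,  u(22) = 0,  u(23) = 2,  u(24) = 8,  u(25) = 4,  u(26) = 9,  u(27) = 10,  u(28) = 4,  u(29) = 11,  u(30) = 3,  u(31) = 8,  u(32) = 5,  u(33) = 13,  u(34) = 12,  u(35) = 1,  u(36) = 1,  u(37) = 5,  u(38) = 6,  u(39) = 14,  u(40) = 2,  u(41) = 7.
The sequence repeats with period 40.
The value 2 first appears (with n ≥ 2) at u(21).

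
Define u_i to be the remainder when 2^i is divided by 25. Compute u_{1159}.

13

Listing terms: u_0 = 1; u_1 = 2; u_2 = 4; u_3 = 8; u_4 = 16; u_5 = 7; u_6 = 14; u_7 = 3; u_8 = 6; u_9 = 12; u_{10} = 24; u_{11} = 23; u_{12} = 21; u_{13} = 17; u_{14} = 9; u_{15} = 18; u_{16} = 11; u_{17} = 22; u_{18} = 19; u_{19} = 13; u_{20} = 1.
Since u_{20} = u_0 = 1, the sequence is periodic with period 20.
So u_{1159} = u_{0 + ((1159-0) mod 20)} = u_{19} = 13.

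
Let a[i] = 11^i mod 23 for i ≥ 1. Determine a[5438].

a[1] = 11,  a[2] = 6,  a[3] = 20,  a[4] = 13,  a[5] = 5,  a[6] = 9,  a[7] = 7,  a[8] = 8,  a[9] = 19,  a[10] = 2,  a[11] = 22,  a[12] = 12,  a[13] = 17,  a[14] = 3,  a[15] = 10,  a[16] = 18,  a[17] = 14,  a[18] = 16,  a[19] = 15,  a[20] = 4,  a[21] = 21,  a[22] = 1,  a[23] = 11.
The sequence repeats with period 22.
So a[5438] = a[1 + ((5438-1) mod 22)] = a[4] = 13.

13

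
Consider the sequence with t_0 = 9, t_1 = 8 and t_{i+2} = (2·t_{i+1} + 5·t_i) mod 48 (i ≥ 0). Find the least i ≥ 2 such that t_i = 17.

Computing terms: t_0 = 9; t_1 = 8; t_2 = 13; t_3 = 18; t_4 = 5; t_5 = 4; t_6 = 33; t_7 = 38; t_8 = 1; t_9 = 0; t_{10} = 5; t_{11} = 10; t_{12} = 45; t_{13} = 44; t_{14} = 25; t_{15} = 30; t_{16} = 41; t_{17} = 40; t_{18} = 45; t_{19} = 2; t_{20} = 37; t_{21} = 36; t_{22} = 17; t_{23} = 22; t_{24} = 33; t_{25} = 32; t_{26} = 37; t_{27} = 42; t_{28} = 29; t_{29} = 28; t_{30} = 9; t_{31} = 14; t_{32} = 25; t_{33} = 24; t_{34} = 29; t_{35} = 34; t_{36} = 21; t_{37} = 20; t_{38} = 1; t_{39} = 6; t_{40} = 17; t_{41} = 16; t_{42} = 21; t_{43} = 26; t_{44} = 13; t_{45} = 12; t_{46} = 41; t_{47} = 46; t_{48} = 9; t_{49} = 8.
The sequence repeats with period 48.
The value 17 first appears (with i ≥ 2) at t_{22}.

22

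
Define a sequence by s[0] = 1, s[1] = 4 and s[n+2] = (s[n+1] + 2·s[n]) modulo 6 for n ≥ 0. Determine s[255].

Listing terms: s[0] = 1, s[1] = 4, s[2] = 0, s[3] = 2, s[4] = 2, s[5] = 0, s[6] = 4, s[7] = 4, s[8] = 0.
Since (s[7], s[8]) = (s[1], s[2]) = (4, 0) (two consecutive terms determine the rest), the sequence is eventually periodic: after a pre-period of length 1 it cycles with period 6.
For n ≥ 1, s[n] depends only on (n - 1) mod 6. (255 - 1) mod 6 = 2, so s[255] = s[3] = 2.

2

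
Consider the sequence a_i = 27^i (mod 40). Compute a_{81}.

27

Listing terms: a_1 = 27; a_2 = 9; a_3 = 3; a_4 = 1; a_5 = 27.
The sequence repeats with period 4.
So a_{81} = a_{1 + ((81-1) mod 4)} = a_1 = 27.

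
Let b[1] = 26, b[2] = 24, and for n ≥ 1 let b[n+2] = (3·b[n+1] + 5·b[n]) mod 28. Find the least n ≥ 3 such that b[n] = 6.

b[1] = 26,  b[2] = 24,  b[3] = 6,  b[4] = 26,  b[5] = 24.
Since (b[4], b[5]) = (b[1], b[2]) = (26, 24) (two consecutive terms determine the rest), the sequence is periodic with period 3.
The value 6 first appears (with n ≥ 3) at b[3].

3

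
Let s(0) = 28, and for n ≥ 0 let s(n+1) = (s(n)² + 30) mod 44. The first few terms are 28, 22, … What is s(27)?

Listing terms: s(0) = 28; s(1) = 22; s(2) = 30; s(3) = 6; s(4) = 22.
Since s(4) = s(1) = 22, the sequence is eventually periodic: after a pre-period of length 1 it cycles with period 3.
For n ≥ 1, s(n) depends only on (n - 1) mod 3. (27 - 1) mod 3 = 2, so s(27) = s(3) = 6.

6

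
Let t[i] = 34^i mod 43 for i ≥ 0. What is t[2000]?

10

Listing terms: t[0] = 1,  t[1] = 34,  t[2] = 38,  t[3] = 2,  t[4] = 25,  t[5] = 33,  t[6] = 4,  t[7] = 7,  t[8] = 23,  t[9] = 8,  t[10] = 14,  t[11] = 3,  t[12] = 16,  t[13] = 28,  t[14] = 6,  t[15] = 32,  t[16] = 13,  t[17] = 12,  t[18] = 21,  t[19] = 26,  t[20] = 24,  t[21] = 42,  t[22] = 9,  t[23] = 5,  t[24] = 41,  t[25] = 18,  t[26] = 10,  t[27] = 39,  t[28] = 36,  t[29] = 20,  t[30] = 35,  t[31] = 29,  t[32] = 40,  t[33] = 27,  t[34] = 15,  t[35] = 37,  t[36] = 11,  t[37] = 30,  t[38] = 31,  t[39] = 22,  t[40] = 17,  t[41] = 19,  t[42] = 1.
Since t[42] = t[0] = 1, the sequence is periodic with period 42.
(2000 - 0) mod 42 = 26, so t[2000] = t[26] = 10.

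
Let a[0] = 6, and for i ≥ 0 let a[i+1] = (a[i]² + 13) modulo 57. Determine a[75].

32

Listing terms: a[0] = 6, a[1] = 49, a[2] = 20, a[3] = 14, a[4] = 38, a[5] = 32, a[6] = 11, a[7] = 20.
Since a[7] = a[2] = 20, the sequence is eventually periodic: after a pre-period of length 2 it cycles with period 5.
For i ≥ 2, a[i] depends only on (i - 2) mod 5. (75 - 2) mod 5 = 3, so a[75] = a[5] = 32.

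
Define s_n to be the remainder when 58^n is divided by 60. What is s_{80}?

16

Computing terms: s_0 = 1,  s_1 = 58,  s_2 = 4,  s_3 = 52,  s_4 = 16,  s_5 = 28,  s_6 = 4.
Since s_6 = s_2 = 4, the sequence is eventually periodic: after a pre-period of length 2 it cycles with period 4.
For n ≥ 2, s_n depends only on (n - 2) mod 4. (80 - 2) mod 4 = 2, so s_{80} = s_4 = 16.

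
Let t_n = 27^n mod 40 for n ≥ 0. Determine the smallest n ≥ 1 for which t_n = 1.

Computing terms: t_0 = 1, t_1 = 27, t_2 = 9, t_3 = 3, t_4 = 1.
The sequence repeats with period 4.
The value 1 next appears (with n ≥ 1) at t_4.

4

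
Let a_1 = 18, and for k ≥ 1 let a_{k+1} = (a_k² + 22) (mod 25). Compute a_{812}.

16

a_1 = 18; a_2 = 21; a_3 = 13; a_4 = 16; a_5 = 3; a_6 = 6; a_7 = 8; a_8 = 11; a_9 = 18.
Since a_9 = a_1 = 18, the sequence is periodic with period 8.
So a_{812} = a_{1 + ((812-1) mod 8)} = a_4 = 16.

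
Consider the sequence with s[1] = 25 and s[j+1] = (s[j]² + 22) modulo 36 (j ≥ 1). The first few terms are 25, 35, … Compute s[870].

Computing terms: s[1] = 25,  s[2] = 35,  s[3] = 23,  s[4] = 11,  s[5] = 35.
Since s[5] = s[2] = 35, the sequence is eventually periodic: after a pre-period of length 1 it cycles with period 3.
For j ≥ 2, s[j] depends only on (j - 2) mod 3. (870 - 2) mod 3 = 1, so s[870] = s[3] = 23.

23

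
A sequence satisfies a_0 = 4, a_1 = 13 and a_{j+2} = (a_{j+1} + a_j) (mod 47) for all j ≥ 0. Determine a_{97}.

13

a_0 = 4, a_1 = 13, a_2 = 17, a_3 = 30, a_4 = 0, a_5 = 30, a_6 = 30, a_7 = 13, a_8 = 43, a_9 = 9, a_{10} = 5, a_{11} = 14, a_{12} = 19, a_{13} = 33, a_{14} = 5, a_{15} = 38, a_{16} = 43, a_{17} = 34, a_{18} = 30, a_{19} = 17, a_{20} = 0, a_{21} = 17, a_{22} = 17, a_{23} = 34, a_{24} = 4, a_{25} = 38, a_{26} = 42, a_{27} = 33, a_{28} = 28, a_{29} = 14, a_{30} = 42, a_{31} = 9, a_{32} = 4, a_{33} = 13.
The sequence repeats with period 32.
So a_{97} = a_{0 + ((97-0) mod 32)} = a_1 = 13.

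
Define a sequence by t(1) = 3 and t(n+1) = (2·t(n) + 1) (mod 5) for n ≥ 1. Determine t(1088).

Listing terms: t(1) = 3; t(2) = 2; t(3) = 0; t(4) = 1; t(5) = 3.
Since t(5) = t(1) = 3, the sequence is periodic with period 4.
So t(1088) = t(1 + ((1088-1) mod 4)) = t(4) = 1.

1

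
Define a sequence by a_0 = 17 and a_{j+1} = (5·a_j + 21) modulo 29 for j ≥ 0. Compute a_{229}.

13

a_0 = 17; a_1 = 19; a_2 = 0; a_3 = 21; a_4 = 10; a_5 = 13; a_6 = 28; a_7 = 16; a_8 = 14; a_9 = 4; a_{10} = 12; a_{11} = 23; a_{12} = 20; a_{13} = 5; a_{14} = 17.
The sequence repeats with period 14.
(229 - 0) mod 14 = 5, so a_{229} = a_5 = 13.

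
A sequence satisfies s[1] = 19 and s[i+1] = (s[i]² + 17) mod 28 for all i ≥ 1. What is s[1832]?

We have s[1] = 19, s[2] = 14, s[3] = 17, s[4] = 26, s[5] = 21, s[6] = 10, s[7] = 5, s[8] = 14.
Since s[8] = s[2] = 14, the sequence is eventually periodic: after a pre-period of length 1 it cycles with period 6.
For i ≥ 2, s[i] depends only on (i - 2) mod 6. (1832 - 2) mod 6 = 0, so s[1832] = s[2] = 14.

14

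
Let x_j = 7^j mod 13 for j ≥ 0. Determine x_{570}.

We have x_0 = 1, x_1 = 7, x_2 = 10, x_3 = 5, x_4 = 9, x_5 = 11, x_6 = 12, x_7 = 6, x_8 = 3, x_9 = 8, x_{10} = 4, x_{11} = 2, x_{12} = 1.
Since x_{12} = x_0 = 1, the sequence is periodic with period 12.
(570 - 0) mod 12 = 6, so x_{570} = x_6 = 12.

12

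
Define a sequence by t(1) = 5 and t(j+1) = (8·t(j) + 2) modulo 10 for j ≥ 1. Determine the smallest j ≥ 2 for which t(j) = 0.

5

We have t(1) = 5, t(2) = 2, t(3) = 8, t(4) = 6, t(5) = 0, t(6) = 2.
Since t(6) = t(2) = 2, the sequence is eventually periodic: after a pre-period of length 1 it cycles with period 4.
The value 0 first appears (with j ≥ 2) at t(5).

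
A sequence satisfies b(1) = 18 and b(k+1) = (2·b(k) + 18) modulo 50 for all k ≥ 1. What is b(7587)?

Computing terms: b(1) = 18; b(2) = 4; b(3) = 26; b(4) = 20; b(5) = 8; b(6) = 34; b(7) = 36; b(8) = 40; b(9) = 48; b(10) = 14; b(11) = 46; b(12) = 10; b(13) = 38; b(14) = 44; b(15) = 6; b(16) = 30; b(17) = 28; b(18) = 24; b(19) = 16; b(20) = 0; b(21) = 18.
Since b(21) = b(1) = 18, the sequence is periodic with period 20.
(7587 - 1) mod 20 = 6, so b(7587) = b(7) = 36.

36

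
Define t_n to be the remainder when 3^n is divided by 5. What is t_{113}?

3

Listing terms: t_1 = 3,  t_2 = 4,  t_3 = 2,  t_4 = 1,  t_5 = 3.
Since t_5 = t_1 = 3, the sequence is periodic with period 4.
(113 - 1) mod 4 = 0, so t_{113} = t_1 = 3.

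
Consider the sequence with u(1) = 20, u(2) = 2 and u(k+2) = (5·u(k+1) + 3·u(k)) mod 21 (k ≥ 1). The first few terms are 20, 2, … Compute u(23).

u(1) = 20; u(2) = 2; u(3) = 7; u(4) = 20; u(5) = 16; u(6) = 14; u(7) = 13; u(8) = 2; u(9) = 7.
Since (u(8), u(9)) = (u(2), u(3)) = (2, 7) (two consecutive terms determine the rest), the sequence is eventually periodic: after a pre-period of length 1 it cycles with period 6.
For k ≥ 2, u(k) depends only on (k - 2) mod 6. (23 - 2) mod 6 = 3, so u(23) = u(5) = 16.

16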